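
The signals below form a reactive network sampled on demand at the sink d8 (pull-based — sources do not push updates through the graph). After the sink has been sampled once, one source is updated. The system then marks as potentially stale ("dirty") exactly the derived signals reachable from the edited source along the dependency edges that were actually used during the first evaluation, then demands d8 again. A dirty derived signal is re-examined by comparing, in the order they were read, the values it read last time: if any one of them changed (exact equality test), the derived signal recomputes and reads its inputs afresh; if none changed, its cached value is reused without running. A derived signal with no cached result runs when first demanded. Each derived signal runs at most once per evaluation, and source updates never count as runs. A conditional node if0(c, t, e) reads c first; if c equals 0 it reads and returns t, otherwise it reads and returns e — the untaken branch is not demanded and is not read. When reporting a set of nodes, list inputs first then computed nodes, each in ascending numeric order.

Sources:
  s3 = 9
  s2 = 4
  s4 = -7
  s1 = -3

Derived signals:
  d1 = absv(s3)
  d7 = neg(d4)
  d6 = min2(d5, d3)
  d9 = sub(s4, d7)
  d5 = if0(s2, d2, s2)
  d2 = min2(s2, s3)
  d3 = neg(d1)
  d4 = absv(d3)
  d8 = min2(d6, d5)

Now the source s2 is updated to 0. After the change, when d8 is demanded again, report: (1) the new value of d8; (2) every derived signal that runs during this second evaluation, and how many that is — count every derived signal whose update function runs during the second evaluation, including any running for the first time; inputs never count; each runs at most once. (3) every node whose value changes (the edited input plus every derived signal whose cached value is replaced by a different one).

Initial pass — values computed on the first demand:
  d1 = absv(9) = 9
  d3 = neg(9) = -9
  d5 = if0(s2=4 -> else branch s2) = 4
  d6 = min2(4, -9) = -9
  d8 = min2(-9, 4) = -9

Second demand — change propagation:
  d2: newly demanded (no cache) — executes and yields 0.
  d5: re-runs because s2 4->0; s2 4->0; new result 0.
  d6: re-runs because d5 4->0; new result -9 (unchanged).
  d8: re-runs because d5 4->0; new result -9 (unchanged).

The important point: the flipped condition pulls in fresh nodes; d2 runs for the first time.

d8 now evaluates to -9.
Run set: d2, d5, d6, d8 (4 run).
Changed values: s2, d5.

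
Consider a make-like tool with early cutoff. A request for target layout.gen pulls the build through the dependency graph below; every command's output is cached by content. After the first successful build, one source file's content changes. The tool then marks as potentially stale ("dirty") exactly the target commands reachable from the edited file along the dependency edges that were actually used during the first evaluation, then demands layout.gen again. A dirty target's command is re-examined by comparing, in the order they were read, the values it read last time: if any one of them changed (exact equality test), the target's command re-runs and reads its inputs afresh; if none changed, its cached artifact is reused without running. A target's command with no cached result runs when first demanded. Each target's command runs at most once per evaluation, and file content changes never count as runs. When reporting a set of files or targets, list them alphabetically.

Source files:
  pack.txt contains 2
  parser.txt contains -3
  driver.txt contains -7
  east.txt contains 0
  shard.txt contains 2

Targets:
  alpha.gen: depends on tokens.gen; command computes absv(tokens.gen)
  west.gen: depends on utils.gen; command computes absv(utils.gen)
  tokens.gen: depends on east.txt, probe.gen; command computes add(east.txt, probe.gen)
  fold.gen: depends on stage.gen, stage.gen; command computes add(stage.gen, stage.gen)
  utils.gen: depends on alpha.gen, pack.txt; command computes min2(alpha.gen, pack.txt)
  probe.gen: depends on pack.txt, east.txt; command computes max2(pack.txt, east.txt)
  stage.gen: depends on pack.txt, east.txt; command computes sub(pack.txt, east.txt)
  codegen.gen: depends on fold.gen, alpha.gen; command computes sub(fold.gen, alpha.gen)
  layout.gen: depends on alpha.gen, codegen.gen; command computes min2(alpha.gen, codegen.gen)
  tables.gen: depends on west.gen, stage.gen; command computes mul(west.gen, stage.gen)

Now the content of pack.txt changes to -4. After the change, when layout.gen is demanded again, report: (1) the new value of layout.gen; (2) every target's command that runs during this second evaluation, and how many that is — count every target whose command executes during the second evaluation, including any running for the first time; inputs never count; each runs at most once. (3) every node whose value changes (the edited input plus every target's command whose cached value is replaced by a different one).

First demand of the output computes:
  probe.gen = max2(2, 0) = 2
  stage.gen = sub(2, 0) = 2
  fold.gen = add(2, 2) = 4
  tokens.gen = add(0, 2) = 2
  alpha.gen = absv(2) = 2
  codegen.gen = sub(4, 2) = 2
  layout.gen = min2(2, 2) = 2

After the edit, cleaning proceeds:
  probe.gen: a read changed (pack.txt 2->-4) — executes, giving 0.
  stage.gen: a read changed (pack.txt 2->-4) — executes, giving -4.
  fold.gen: a read changed (stage.gen 2->-4; stage.gen 2->-4) — executes, giving -8.
  tokens.gen: a read changed (probe.gen 2->0) — executes, giving 0.
  alpha.gen: a read changed (tokens.gen 2->0) — executes, giving 0.
  codegen.gen: a read changed (fold.gen 4->-8; alpha.gen 2->0) — executes, giving -8.
  layout.gen: a read changed (alpha.gen 2->0; codegen.gen 2->-8) — executes, giving -8.

Demanding layout.gen again yields -8.
7 target commands run: alpha.gen, codegen.gen, fold.gen, layout.gen, probe.gen, stage.gen, tokens.gen.
The nodes whose values change: alpha.gen, codegen.gen, fold.gen, layout.gen, pack.txt, probe.gen, stage.gen, tokens.gen.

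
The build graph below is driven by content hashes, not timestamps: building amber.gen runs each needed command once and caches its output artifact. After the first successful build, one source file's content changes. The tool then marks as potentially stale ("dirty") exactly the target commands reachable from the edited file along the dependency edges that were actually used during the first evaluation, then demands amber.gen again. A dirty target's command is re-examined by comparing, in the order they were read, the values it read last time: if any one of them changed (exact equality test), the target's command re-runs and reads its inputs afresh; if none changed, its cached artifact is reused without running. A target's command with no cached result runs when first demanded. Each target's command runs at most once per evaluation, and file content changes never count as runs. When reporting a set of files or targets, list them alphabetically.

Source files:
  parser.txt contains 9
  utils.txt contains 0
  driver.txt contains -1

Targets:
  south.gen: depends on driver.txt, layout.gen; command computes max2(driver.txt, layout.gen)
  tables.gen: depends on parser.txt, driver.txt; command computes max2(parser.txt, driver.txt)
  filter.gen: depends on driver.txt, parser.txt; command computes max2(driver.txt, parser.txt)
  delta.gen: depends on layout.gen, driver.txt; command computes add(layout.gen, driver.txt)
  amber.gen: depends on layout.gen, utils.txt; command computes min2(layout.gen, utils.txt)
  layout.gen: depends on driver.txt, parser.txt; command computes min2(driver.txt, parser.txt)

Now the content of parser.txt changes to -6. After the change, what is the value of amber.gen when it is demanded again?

amber.gen now evaluates to -6.

Initial pass — values computed on the first demand:
  layout.gen = min2(-1, 9) = -1
  amber.gen = min2(-1, 0) = -1

Second demand — change propagation:
  layout.gen: re-runs because parser.txt 9->-6; new result -6.
  amber.gen: re-runs because layout.gen -1->-6; new result -6.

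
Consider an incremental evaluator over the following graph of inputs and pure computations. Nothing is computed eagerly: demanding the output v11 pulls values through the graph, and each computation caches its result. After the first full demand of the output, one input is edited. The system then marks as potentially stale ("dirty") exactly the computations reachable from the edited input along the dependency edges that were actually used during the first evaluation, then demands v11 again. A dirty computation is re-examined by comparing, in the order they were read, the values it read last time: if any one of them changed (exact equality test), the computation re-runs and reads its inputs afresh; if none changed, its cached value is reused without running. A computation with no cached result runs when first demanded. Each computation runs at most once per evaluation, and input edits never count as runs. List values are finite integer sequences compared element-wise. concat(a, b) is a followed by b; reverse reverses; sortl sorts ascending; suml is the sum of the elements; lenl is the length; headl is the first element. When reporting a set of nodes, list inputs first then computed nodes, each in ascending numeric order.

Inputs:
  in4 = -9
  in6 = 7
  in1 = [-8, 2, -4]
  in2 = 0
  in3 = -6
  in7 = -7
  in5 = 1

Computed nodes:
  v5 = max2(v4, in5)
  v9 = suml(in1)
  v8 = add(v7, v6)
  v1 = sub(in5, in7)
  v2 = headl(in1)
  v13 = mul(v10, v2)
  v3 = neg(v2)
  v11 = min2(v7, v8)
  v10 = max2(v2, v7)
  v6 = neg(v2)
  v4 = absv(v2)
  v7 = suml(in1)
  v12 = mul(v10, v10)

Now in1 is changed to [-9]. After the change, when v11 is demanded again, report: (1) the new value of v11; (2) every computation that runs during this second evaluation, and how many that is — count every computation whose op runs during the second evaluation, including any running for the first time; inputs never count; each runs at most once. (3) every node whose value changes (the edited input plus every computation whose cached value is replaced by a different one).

Initial pass — values computed on the first demand:
  v2 = headl([-8, 2, -4]) = -8
  v6 = neg(-8) = 8
  v7 = suml([-8, 2, -4]) = -10
  v8 = add(-10, 8) = -2
  v11 = min2(-10, -2) = -10

Second demand — change propagation:
  v2: re-runs because in1 [-8, 2, -4]->[-9]; new result -9.
  v6: re-runs because v2 -8->-9; new result 9.
  v7: re-runs because in1 [-8, 2, -4]->[-9]; new result -9.
  v8: re-runs because v7 -10->-9; v6 8->9; new result 0.
  v11: re-runs because v7 -10->-9; v8 -2->0; new result -9.

v11 now evaluates to -9.
Run set: v2, v6, v7, v8, v11 (5 run).
Changed values: in1, v2, v6, v7, v8, v11.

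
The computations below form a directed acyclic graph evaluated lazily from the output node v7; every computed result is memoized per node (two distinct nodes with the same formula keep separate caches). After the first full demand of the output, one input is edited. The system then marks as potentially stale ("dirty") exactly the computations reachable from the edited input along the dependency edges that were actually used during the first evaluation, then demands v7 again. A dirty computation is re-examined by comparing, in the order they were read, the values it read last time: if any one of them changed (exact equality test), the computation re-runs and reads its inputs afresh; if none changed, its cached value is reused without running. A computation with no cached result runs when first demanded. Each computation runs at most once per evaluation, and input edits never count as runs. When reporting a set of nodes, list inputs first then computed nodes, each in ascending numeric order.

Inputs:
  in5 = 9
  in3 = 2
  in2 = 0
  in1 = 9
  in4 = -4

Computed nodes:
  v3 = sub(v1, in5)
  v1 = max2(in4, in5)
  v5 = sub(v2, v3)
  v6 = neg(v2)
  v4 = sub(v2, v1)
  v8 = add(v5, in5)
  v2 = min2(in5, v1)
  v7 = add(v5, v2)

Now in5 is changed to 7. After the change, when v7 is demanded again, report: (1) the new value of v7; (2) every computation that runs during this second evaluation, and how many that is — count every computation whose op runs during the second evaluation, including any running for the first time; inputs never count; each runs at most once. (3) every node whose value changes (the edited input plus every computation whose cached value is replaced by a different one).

First demand of the output computes:
  v1 = max2(-4, 9) = 9
  v2 = min2(9, 9) = 9
  v3 = sub(9, 9) = 0
  v5 = sub(9, 0) = 9
  v7 = add(9, 9) = 18

After the edit, cleaning proceeds:
  v1: a read changed (in5 9->7) — executes, giving 7.
  v2: a read changed (in5 9->7; v1 9->7) — executes, giving 7.
  v3: a read changed (v1 9->7; in5 9->7) — executes, giving 0 — identical to its old value.
  v5: a read changed (v2 9->7) — executes, giving 7.
  v7: a read changed (v5 9->7; v2 9->7) — executes, giving 14.

Demanding v7 again yields 14.
5 computations run: v1, v2, v3, v5, v7.
The nodes whose values change: in5, v1, v2, v5, v7.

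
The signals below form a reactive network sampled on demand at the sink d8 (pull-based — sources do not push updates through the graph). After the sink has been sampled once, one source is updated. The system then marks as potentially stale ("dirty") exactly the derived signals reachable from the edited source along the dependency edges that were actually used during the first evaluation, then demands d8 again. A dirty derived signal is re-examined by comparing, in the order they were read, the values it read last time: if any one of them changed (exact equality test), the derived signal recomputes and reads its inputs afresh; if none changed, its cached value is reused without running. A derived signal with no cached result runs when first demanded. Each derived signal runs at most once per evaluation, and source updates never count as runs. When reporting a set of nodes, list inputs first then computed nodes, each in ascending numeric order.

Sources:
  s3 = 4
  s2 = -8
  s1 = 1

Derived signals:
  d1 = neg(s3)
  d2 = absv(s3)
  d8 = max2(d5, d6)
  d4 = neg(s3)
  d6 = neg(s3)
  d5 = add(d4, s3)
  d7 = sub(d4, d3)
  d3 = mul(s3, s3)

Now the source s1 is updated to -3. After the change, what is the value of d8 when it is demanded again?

d8 now evaluates to 0.
The important point: nothing the output needs ever reads s1, so the edit is invisible to it.

Initial pass — values computed on the first demand:
  d4 = neg(4) = -4
  d5 = add(-4, 4) = 0
  d6 = neg(4) = -4
  d8 = max2(0, -4) = 0

Second demand — change propagation:
  no demanded computation ever read s1, so the edit dirties nothing and nothing runs.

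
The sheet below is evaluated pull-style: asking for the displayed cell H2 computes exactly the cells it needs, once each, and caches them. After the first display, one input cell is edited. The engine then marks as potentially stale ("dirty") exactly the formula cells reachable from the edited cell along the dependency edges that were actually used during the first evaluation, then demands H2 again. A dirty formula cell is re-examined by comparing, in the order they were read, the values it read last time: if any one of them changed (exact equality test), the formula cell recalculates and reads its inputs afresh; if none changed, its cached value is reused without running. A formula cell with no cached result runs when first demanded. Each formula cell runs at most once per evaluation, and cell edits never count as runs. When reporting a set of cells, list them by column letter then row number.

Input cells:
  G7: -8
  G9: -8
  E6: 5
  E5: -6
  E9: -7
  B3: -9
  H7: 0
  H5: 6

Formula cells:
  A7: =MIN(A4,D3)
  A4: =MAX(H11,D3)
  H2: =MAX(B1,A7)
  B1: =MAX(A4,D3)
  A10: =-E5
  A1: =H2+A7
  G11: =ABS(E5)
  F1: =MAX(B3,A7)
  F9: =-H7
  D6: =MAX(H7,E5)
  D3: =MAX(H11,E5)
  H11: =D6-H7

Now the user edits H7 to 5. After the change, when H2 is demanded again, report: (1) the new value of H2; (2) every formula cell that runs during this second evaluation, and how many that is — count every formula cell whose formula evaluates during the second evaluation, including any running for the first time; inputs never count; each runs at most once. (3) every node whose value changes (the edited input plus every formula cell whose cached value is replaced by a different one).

First demand of the output computes:
  D6 = MAX(0, -6) = 0
  H11 = 0 - 0 = 0
  D3 = MAX(0, -6) = 0
  A4 = MAX(0, 0) = 0
  A7 = MIN(0, 0) = 0
  B1 = MAX(0, 0) = 0
  H2 = MAX(0, 0) = 0

After the edit, cleaning proceeds:
  D6: a read changed (H7 0->5) — executes, giving 5.
  H11: a read changed (D6 0->5; H7 0->5) — executes, giving 0 — identical to its old value.
  D3: dirty, but its reads are unchanged (H11 unchanged, E5 unchanged); cached 0 stands.
  A4: dirty, but its reads are unchanged (H11 unchanged, D3 unchanged); cached 0 stands.
  A7: dirty, but its reads are unchanged (A4 unchanged, D3 unchanged); cached 0 stands.
  B1: dirty, but its reads are unchanged (A4 unchanged, D3 unchanged); cached 0 stands.
  H2: dirty, but its reads are unchanged (B1 unchanged, A7 unchanged); cached 0 stands.

Note the absorption at H11: it re-runs yet its value is the same, leaving the output's value untouched.

Demanding H2 again yields 0.
2 formula cells run: D6, H11.
The nodes whose values change: D6, H7.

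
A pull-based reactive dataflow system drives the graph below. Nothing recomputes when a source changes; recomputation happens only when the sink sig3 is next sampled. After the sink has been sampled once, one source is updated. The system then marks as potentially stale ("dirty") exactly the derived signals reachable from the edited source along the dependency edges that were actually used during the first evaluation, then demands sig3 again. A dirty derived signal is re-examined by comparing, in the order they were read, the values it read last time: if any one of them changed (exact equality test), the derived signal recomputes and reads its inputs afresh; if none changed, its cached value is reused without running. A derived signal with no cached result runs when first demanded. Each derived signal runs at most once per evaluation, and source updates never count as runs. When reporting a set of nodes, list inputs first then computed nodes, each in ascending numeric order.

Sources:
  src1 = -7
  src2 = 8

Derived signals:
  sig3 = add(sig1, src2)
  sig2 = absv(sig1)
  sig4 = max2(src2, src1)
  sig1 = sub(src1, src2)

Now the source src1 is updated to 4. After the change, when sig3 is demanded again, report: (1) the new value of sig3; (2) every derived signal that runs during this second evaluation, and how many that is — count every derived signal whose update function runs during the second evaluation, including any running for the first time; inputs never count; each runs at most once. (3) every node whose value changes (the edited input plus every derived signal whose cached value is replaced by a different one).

New value of sig3: 4.
Derived signals that run: sig1, sig3 — 2 in total.
Values that change: src1, sig1, sig3.

First evaluation (everything demanded from the output):
  sig1 = sub(-7, 8) = -15
  sig3 = add(-15, 8) = -7

Propagation after the edit:
  sig1: runs — src1 -7->4; result -4.
  sig3: runs — sig1 -15->-4; result 4.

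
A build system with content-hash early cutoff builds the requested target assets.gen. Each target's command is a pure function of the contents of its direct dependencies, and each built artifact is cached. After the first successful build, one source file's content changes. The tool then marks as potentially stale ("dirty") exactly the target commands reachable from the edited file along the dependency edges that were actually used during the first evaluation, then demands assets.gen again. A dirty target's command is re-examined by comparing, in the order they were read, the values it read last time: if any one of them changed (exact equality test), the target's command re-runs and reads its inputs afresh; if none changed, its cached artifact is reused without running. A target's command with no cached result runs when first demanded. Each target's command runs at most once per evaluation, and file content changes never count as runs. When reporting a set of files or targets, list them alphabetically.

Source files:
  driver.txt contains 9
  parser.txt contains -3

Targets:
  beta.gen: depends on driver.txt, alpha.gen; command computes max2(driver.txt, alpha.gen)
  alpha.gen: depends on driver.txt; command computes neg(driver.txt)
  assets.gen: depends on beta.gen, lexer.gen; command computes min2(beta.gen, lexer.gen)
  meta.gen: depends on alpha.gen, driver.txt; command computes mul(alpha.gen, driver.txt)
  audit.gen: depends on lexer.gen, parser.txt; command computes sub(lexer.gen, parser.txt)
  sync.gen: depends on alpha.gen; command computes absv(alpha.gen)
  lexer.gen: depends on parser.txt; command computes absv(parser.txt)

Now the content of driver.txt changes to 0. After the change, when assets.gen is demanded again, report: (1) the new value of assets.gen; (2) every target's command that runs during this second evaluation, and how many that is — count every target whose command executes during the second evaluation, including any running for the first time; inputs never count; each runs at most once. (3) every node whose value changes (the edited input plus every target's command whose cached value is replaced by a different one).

New value of assets.gen: 0.
Target commands that run: alpha.gen, assets.gen, beta.gen — 3 in total.
Values that change: alpha.gen, assets.gen, beta.gen, driver.txt.

First evaluation (everything demanded from the output):
  alpha.gen = neg(9) = -9
  beta.gen = max2(9, -9) = 9
  lexer.gen = absv(-3) = 3
  assets.gen = min2(9, 3) = 3

Propagation after the edit:
  alpha.gen: runs — driver.txt 9->0; result 0.
  beta.gen: runs — driver.txt 9->0; alpha.gen -9->0; result 0.
  assets.gen: runs — beta.gen 9->0; result 0.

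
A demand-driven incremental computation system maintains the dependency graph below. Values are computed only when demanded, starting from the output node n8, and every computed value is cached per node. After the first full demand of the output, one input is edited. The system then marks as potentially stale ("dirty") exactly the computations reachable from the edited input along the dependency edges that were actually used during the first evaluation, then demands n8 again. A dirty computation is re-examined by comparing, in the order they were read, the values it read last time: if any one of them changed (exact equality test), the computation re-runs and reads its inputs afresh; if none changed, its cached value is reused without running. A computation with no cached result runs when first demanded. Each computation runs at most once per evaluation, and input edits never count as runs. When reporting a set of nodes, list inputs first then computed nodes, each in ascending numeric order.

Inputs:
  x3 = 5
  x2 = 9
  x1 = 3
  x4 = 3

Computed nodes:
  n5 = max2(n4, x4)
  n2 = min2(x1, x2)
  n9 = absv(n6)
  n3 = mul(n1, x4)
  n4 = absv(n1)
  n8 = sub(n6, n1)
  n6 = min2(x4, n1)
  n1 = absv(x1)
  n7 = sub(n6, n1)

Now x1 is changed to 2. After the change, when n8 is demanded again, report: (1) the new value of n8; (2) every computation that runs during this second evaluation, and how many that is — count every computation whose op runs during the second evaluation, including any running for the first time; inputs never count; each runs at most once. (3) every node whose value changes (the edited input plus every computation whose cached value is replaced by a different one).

New value of n8: 0.
Computations that run: n1, n6, n8 — 3 in total.
Values that change: x1, n1, n6.

First evaluation (everything demanded from the output):
  n1 = absv(3) = 3
  n6 = min2(3, 3) = 3
  n8 = sub(3, 3) = 0

Propagation after the edit:
  n1: runs — x1 3->2; result 2.
  n6: runs — n1 3->2; result 2.
  n8: runs — n6 3->2; n1 3->2; result 0 (same value as before).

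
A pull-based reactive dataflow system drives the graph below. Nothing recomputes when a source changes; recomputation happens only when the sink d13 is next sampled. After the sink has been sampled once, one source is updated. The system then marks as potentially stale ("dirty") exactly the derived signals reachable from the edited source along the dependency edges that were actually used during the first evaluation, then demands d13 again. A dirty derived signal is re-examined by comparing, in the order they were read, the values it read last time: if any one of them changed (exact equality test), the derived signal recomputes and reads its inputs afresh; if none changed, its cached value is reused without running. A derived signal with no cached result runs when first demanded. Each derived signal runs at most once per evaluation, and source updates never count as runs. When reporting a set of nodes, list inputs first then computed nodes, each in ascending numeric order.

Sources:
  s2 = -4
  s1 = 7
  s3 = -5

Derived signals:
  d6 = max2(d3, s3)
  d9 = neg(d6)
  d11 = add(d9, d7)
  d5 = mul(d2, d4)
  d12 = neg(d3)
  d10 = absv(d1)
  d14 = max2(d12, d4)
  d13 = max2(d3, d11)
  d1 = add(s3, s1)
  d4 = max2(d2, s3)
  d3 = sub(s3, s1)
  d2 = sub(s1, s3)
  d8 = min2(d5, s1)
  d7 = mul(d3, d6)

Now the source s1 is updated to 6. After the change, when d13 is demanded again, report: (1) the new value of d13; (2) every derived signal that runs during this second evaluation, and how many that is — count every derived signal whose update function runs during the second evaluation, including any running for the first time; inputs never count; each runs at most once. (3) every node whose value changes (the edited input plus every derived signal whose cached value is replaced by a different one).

New value of d13: 60.
Derived signals that run: d3, d6, d7, d11, d13 — 5 in total.
Values that change: s1, d3, d7, d11, d13.
Key observation: the cutoff stops propagation at d9 — its inputs' values are unchanged, so it reuses its cache.

First evaluation (everything demanded from the output):
  d3 = sub(-5, 7) = -12
  d6 = max2(-12, -5) = -5
  d7 = mul(-12, -5) = 60
  d9 = neg(-5) = 5
  d11 = add(5, 60) = 65
  d13 = max2(-12, 65) = 65

Propagation after the edit:
  d3: runs — s1 7->6; result -11.
  d6: runs — d3 -12->-11; result -5 (same value as before).
  d7: runs — d3 -12->-11; result 55.
  d9: checked — values it read are unchanged (d6 unchanged); reused cached 5 without running.
  d11: runs — d7 60->55; result 60.
  d13: runs — d3 -12->-11; d11 65->60; result 60.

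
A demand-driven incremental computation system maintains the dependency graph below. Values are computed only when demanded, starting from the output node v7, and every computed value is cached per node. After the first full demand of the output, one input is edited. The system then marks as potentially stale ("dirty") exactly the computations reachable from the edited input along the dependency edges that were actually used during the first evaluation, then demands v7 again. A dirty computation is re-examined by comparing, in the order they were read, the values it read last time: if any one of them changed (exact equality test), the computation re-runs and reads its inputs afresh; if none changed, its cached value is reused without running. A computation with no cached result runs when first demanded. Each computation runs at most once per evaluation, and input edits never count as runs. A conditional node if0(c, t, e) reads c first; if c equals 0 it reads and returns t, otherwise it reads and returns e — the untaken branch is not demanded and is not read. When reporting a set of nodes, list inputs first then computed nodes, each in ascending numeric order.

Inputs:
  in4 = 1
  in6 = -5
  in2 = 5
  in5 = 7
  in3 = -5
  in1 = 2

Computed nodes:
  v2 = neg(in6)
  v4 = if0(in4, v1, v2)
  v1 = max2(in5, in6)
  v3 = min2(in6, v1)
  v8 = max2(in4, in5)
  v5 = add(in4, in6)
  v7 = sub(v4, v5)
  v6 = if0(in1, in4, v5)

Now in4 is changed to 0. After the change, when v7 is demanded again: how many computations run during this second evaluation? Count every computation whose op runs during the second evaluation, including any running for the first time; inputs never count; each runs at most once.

Computations that run: v1, v4, v5, v7 — 4 in total.
Key observation: a condition flipped, so demand reaches new nodes — v1 runs for the first time.

First evaluation (everything demanded from the output):
  v2 = neg(-5) = 5
  v4 = if0(in4=1 -> else branch v2) = 5
  v5 = add(1, -5) = -4
  v7 = sub(5, -4) = 9

Propagation after the edit:
  v1: demanded for the first time — runs, produces 7.
  v4: runs — in4 1->0; result 7.
  v5: runs — in4 1->0; result -5.
  v7: runs — v4 5->7; v5 -4->-5; result 12.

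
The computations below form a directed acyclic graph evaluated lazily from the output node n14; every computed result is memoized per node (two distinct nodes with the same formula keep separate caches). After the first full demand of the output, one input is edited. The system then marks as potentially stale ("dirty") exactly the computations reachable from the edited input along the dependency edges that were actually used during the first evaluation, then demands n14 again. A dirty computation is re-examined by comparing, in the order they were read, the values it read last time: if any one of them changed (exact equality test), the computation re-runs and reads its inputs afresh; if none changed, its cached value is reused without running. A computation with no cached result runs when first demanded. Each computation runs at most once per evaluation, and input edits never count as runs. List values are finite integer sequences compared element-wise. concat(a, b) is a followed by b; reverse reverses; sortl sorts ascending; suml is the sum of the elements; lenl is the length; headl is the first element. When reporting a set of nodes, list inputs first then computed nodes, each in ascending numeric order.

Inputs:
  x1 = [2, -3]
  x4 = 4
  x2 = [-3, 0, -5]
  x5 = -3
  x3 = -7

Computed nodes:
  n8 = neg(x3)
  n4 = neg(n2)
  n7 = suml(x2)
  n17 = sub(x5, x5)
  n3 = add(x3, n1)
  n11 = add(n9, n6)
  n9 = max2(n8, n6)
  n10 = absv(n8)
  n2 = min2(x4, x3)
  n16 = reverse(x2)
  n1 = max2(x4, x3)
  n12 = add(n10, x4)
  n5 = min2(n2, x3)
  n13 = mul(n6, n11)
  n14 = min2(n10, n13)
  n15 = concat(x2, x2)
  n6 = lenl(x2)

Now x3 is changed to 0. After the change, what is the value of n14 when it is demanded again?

Demanding n14 again yields 0.

First demand of the output computes:
  n6 = lenl([-3, 0, -5]) = 3
  n8 = neg(-7) = 7
  n9 = max2(7, 3) = 7
  n10 = absv(7) = 7
  n11 = add(7, 3) = 10
  n13 = mul(3, 10) = 30
  n14 = min2(7, 30) = 7

After the edit, cleaning proceeds:
  n8: a read changed (x3 -7->0) — executes, giving 0.
  n9: a read changed (n8 7->0) — executes, giving 3.
  n10: a read changed (n8 7->0) — executes, giving 0.
  n11: a read changed (n9 7->3) — executes, giving 6.
  n13: a read changed (n11 10->6) — executes, giving 18.
  n14: a read changed (n10 7->0; n13 30->18) — executes, giving 0.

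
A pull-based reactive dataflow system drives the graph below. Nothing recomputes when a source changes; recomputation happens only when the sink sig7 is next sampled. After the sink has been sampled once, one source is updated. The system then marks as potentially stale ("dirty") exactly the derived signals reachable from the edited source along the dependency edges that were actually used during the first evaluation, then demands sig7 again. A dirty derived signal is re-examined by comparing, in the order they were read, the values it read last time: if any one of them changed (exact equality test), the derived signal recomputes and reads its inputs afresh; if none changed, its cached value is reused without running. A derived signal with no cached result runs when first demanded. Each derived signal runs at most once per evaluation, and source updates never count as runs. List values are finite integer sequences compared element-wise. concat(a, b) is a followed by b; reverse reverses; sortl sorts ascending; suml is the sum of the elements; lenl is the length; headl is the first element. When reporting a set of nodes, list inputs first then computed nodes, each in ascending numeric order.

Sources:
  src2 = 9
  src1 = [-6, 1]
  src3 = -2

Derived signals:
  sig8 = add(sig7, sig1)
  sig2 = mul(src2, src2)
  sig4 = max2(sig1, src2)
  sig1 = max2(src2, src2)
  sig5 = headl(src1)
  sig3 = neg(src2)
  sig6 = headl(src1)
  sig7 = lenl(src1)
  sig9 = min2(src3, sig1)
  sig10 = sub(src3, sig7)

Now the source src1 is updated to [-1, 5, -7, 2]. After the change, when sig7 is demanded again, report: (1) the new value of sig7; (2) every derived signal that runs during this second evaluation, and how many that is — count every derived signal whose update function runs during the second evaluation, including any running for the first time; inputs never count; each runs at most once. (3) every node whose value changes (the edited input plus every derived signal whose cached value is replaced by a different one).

First evaluation (everything demanded from the output):
  sig7 = lenl([-6, 1]) = 2

Propagation after the edit:
  sig7: runs — src1 [-6, 1]->[-1, 5, -7, 2]; result 4.

New value of sig7: 4.
Derived signals that run: sig7 — 1 in total.
Values that change: src1, sig7.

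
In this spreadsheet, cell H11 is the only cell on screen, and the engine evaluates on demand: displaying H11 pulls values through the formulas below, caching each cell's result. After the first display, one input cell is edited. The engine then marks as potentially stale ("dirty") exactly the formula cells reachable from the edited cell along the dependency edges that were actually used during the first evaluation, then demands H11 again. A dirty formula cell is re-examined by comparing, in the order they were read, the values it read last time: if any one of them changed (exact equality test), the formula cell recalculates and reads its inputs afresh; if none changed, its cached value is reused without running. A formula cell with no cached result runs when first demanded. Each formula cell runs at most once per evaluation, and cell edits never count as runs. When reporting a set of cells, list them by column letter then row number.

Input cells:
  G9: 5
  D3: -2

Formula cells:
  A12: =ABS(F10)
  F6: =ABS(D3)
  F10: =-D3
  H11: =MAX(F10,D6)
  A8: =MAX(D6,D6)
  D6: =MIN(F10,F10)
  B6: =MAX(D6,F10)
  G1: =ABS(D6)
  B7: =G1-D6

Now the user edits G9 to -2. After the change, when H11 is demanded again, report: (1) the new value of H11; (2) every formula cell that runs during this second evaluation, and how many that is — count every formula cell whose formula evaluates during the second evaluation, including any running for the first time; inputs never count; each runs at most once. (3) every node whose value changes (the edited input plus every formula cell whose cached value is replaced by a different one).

H11 now evaluates to 2.
Run set: none (0 run).
Changed values: G9.
The important point: nothing the output needs ever reads G9, so the edit is invisible to it.

Initial pass — values computed on the first demand:
  F10 = -(-2) = 2
  D6 = MIN(2, 2) = 2
  H11 = MAX(2, 2) = 2

Second demand — change propagation:
  no demanded computation ever read G9, so the edit dirties nothing and nothing runs.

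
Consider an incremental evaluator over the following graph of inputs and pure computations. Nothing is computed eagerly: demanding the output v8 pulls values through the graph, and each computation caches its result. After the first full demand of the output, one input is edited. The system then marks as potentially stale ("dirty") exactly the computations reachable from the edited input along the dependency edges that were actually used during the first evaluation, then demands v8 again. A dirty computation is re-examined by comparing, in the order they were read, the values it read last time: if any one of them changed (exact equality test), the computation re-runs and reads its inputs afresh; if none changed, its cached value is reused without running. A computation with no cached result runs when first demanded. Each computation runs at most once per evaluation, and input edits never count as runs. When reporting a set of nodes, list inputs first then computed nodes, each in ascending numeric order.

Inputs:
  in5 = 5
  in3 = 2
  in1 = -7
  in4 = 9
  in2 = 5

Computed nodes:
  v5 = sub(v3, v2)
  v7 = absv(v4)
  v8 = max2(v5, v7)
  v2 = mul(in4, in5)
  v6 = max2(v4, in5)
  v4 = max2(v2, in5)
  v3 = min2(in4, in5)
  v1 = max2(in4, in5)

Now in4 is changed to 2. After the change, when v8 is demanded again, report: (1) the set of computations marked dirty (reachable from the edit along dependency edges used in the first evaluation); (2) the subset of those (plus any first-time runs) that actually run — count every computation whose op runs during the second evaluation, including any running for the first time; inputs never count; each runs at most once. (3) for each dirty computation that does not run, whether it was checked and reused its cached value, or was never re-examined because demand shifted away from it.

Initial pass — values computed on the first demand:
  v2 = mul(9, 5) = 45
  v3 = min2(9, 5) = 5
  v4 = max2(45, 5) = 45
  v5 = sub(5, 45) = -40
  v7 = absv(45) = 45
  v8 = max2(-40, 45) = 45

Second demand — change propagation:
  v2: re-runs because in4 9->2; new result 10.
  v3: re-runs because in4 9->2; new result 2.
  v4: re-runs because v2 45->10; new result 10.
  v5: re-runs because v3 5->2; v2 45->10; new result -8.
  v7: re-runs because v4 45->10; new result 10.
  v8: re-runs because v5 -40->-8; v7 45->10; new result 10.

Dirty set: v2, v3, v4, v5, v7, v8.
Run set: v2, v3, v4, v5, v7, v8 (6 run).
All dirty computations ended up running.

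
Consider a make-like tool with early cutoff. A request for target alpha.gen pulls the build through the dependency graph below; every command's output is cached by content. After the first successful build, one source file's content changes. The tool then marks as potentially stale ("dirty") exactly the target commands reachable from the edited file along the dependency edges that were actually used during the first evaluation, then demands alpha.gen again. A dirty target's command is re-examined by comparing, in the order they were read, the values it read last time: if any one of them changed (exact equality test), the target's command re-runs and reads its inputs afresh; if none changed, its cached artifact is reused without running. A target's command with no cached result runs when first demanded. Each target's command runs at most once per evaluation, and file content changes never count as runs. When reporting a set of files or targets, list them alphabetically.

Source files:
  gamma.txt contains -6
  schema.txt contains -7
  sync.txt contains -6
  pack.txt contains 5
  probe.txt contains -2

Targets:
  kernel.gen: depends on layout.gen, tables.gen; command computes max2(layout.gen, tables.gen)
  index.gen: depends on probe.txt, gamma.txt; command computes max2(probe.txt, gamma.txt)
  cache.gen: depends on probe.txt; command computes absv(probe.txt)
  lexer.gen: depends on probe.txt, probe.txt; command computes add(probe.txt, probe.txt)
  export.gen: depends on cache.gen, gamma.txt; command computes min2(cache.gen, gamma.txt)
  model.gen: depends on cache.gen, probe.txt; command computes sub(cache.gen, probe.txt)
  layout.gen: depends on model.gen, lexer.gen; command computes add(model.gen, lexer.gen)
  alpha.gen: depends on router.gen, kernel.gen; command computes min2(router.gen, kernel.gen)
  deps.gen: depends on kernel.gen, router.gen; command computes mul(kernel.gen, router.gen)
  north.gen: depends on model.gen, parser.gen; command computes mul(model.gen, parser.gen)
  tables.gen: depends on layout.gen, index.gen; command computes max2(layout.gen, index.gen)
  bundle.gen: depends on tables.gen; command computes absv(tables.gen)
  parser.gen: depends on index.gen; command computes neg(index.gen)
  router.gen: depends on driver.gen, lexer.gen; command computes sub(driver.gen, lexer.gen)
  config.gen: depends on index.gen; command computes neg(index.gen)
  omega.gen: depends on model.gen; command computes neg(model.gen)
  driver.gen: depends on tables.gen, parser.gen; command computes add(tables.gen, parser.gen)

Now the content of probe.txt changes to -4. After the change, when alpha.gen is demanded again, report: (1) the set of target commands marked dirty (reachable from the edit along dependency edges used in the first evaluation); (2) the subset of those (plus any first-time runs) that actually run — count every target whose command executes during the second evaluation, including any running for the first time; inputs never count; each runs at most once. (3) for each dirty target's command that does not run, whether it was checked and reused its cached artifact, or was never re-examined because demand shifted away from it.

The edit dirties: alpha.gen, cache.gen, driver.gen, index.gen, kernel.gen, layout.gen, lexer.gen, model.gen, parser.gen, router.gen, tables.gen.
10 target commands run: alpha.gen, cache.gen, driver.gen, index.gen, layout.gen, lexer.gen, model.gen, parser.gen, router.gen, tables.gen.
Cache hits after checking: kernel.gen.
Note where the cutoff bites: kernel.gen is checked, finds nothing changed, and keeps its cache.

First demand of the output computes:
  cache.gen = absv(-2) = 2
  index.gen = max2(-2, -6) = -2
  lexer.gen = add(-2, -2) = -4
  model.gen = sub(2, -2) = 4
  layout.gen = add(4, -4) = 0
  parser.gen = neg(-2) = 2
  tables.gen = max2(0, -2) = 0
  driver.gen = add(0, 2) = 2
  kernel.gen = max2(0, 0) = 0
  router.gen = sub(2, -4) = 6
  alpha.gen = min2(6, 0) = 0

After the edit, cleaning proceeds:
  cache.gen: a read changed (probe.txt -2->-4) — executes, giving 4.
  index.gen: a read changed (probe.txt -2->-4) — executes, giving -4.
  lexer.gen: a read changed (probe.txt -2->-4; probe.txt -2->-4) — executes, giving -8.
  model.gen: a read changed (cache.gen 2->4; probe.txt -2->-4) — executes, giving 8.
  layout.gen: a read changed (model.gen 4->8; lexer.gen -4->-8) — executes, giving 0 — identical to its old value.
  parser.gen: a read changed (index.gen -2->-4) — executes, giving 4.
  tables.gen: a read changed (index.gen -2->-4) — executes, giving 0 — identical to its old value.
  driver.gen: a read changed (parser.gen 2->4) — executes, giving 4.
  kernel.gen: dirty, but its reads are unchanged (layout.gen unchanged, tables.gen unchanged); cached 0 stands.
  router.gen: a read changed (driver.gen 2->4; lexer.gen -4->-8) — executes, giving 12.
  alpha.gen: a read changed (router.gen 6->12) — executes, giving 0 — identical to its old value.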